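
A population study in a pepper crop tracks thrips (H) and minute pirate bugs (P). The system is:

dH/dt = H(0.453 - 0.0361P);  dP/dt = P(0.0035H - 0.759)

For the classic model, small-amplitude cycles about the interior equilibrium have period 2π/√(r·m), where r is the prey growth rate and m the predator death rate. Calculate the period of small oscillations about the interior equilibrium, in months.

Here r = 0.453 and m = 0.759, so r·m = 0.344.
ω = √0.344 = 0.586 per month, hence T = 2π/ω ≈ 10.7 months.

T ≈ 10.7 months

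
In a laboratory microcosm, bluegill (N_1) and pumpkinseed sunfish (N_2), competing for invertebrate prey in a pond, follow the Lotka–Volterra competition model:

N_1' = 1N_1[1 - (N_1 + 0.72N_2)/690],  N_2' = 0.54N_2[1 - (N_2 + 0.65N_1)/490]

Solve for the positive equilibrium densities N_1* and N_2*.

N_1* ≈ 634, N_2* ≈ 78

Setting both brackets to zero gives the nullclines N_1 + 0.72N_2 = 690 and 0.65N_1 + N_2 = 490.
Substituting N_2 = 490 - 0.65N_1 into the first: N_1(1 - 0.72·0.65) = 690 - 0.72·490.
So N_1* = 337/0.532 = 634, and then N_2* = 490 - 0.65·634 = 78.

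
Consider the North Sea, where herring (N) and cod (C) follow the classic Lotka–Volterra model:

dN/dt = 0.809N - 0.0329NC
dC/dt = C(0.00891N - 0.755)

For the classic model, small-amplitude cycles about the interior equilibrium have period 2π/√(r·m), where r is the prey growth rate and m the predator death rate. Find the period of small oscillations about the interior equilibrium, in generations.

Here r = 0.809 and m = 0.755, so r·m = 0.611.
ω = √0.611 = 0.782 per generation, hence T = 2π/ω ≈ 8.04 generations.

T ≈ 8.04 generations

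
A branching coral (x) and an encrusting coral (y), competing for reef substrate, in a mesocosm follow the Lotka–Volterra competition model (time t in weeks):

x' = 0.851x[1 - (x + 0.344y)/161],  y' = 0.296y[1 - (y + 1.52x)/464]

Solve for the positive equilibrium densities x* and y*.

Setting both brackets to zero gives the nullclines x + 0.344y = 161 and 1.52x + y = 464.
Substituting y = 464 - 1.52x into the first: x(1 - 0.344·1.52) = 161 - 0.344·464.
So x* = 1.38/0.477 = 2.9, and then y* = 464 - 1.52·2.9 = 460.

x* ≈ 2.9, y* ≈ 460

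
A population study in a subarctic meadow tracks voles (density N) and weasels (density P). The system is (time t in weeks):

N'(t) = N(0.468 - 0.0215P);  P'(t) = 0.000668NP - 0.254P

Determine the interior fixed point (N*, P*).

N* ≈ 380, P* ≈ 21.8

Set dP/dt = 0 with P > 0: 0.000668N - 0.254 = 0, so N* = 0.254/0.000668 = 380.
Set dN/dt = 0 with N > 0: 0.468 - 0.0215P = 0, so P* = 0.468/0.0215 = 21.8.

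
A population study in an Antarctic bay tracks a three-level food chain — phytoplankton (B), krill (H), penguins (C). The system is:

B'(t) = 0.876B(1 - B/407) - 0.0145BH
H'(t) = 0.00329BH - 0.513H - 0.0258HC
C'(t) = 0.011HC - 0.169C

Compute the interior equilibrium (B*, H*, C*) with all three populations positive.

From dC/dt = 0: 0.011H* = 0.169, so H* = 15.4.
From dB/dt = 0: 0.876(1 - B*/407) = 0.0145·15.4, giving B* = 407·(1 - 0.254) = 303.
From dH/dt = 0: 0.00329·303 - 0.513 = 0.0258C*, so C* = 0.486/0.0258 = 18.8.

B* ≈ 303, H* ≈ 15.4, C* ≈ 18.8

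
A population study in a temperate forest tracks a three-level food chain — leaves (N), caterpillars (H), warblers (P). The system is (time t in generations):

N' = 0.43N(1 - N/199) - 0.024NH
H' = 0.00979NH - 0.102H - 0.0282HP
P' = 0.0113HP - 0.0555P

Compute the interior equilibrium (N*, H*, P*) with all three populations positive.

N* ≈ 144, H* ≈ 4.91, P* ≈ 46.5

From dP/dt = 0: 0.0113H* = 0.0555, so H* = 4.91.
From dN/dt = 0: 0.43(1 - N*/199) = 0.024·4.91, giving N* = 199·(1 - 0.274) = 144.
From dH/dt = 0: 0.00979·144 - 0.102 = 0.0282P*, so P* = 1.31/0.0282 = 46.5.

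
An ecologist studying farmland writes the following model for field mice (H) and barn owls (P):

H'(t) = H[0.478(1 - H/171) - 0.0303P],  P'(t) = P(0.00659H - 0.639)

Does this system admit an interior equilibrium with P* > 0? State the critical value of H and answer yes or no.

Threshold H = 97; K > 97, so yes, the predator persists.

The predator equation gives dP/dt > 0 only when H > 0.639/0.00659 = 97.
Without the predator, H → K = 171. Since 171 > 97, the predator can invade and persist.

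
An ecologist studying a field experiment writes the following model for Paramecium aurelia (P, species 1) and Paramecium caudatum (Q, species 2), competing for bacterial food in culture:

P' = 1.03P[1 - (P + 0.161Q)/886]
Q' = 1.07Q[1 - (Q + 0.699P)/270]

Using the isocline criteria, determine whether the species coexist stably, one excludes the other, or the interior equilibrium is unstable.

species 1 excludes species 2

Compare the nullcline intercepts: K1/α12 = 886/0.161 = 5500 > K2 = 270; K2/α21 = 270/0.699 = 386 < K1 = 886.
Since the inequalities point opposite ways, species 1 can invade but species 2 cannot.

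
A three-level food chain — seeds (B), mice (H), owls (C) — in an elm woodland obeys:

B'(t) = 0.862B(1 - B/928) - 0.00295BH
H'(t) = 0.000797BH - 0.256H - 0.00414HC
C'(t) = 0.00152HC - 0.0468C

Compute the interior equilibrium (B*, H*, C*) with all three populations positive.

From dC/dt = 0: 0.00152H* = 0.0468, so H* = 30.8.
From dB/dt = 0: 0.862(1 - B*/928) = 0.00295·30.8, giving B* = 928·(1 - 0.105) = 830.
From dH/dt = 0: 0.000797·830 - 0.256 = 0.00414C*, so C* = 0.406/0.00414 = 98.

B* ≈ 830, H* ≈ 30.8, C* ≈ 98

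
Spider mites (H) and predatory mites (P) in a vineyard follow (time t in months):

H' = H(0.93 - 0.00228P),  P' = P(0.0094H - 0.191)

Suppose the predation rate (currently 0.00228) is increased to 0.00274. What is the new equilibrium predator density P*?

P* ≈ 339

At the interior fixed point, setting dH/dt = 0 with H > 0 fixes P* = (prey growth rate)/(HP coefficient) — independent of the other coefficients.
With the change, P* = 0.93/0.00274 = 339; it falls from 408.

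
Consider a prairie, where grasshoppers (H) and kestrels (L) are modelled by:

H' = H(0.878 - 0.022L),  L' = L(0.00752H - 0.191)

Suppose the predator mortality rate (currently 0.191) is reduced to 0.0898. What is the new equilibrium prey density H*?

At the interior fixed point, setting dL/dt = 0 with L > 0 fixes H* = (predator death rate)/(HL coefficient) — independent of the other coefficients.
With the change, H* = 0.0898/0.00752 = 11.9; it falls from 25.4.

H* ≈ 11.9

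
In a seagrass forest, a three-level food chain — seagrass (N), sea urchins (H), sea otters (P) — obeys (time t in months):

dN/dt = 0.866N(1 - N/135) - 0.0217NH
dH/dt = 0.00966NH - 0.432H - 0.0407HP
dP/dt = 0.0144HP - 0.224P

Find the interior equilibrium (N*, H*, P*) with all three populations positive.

N* ≈ 82.4, H* ≈ 15.6, P* ≈ 8.94

From dP/dt = 0: 0.0144H* = 0.224, so H* = 15.6.
From dN/dt = 0: 0.866(1 - N*/135) = 0.0217·15.6, giving N* = 135·(1 - 0.39) = 82.4.
From dH/dt = 0: 0.00966·82.4 - 0.432 = 0.0407P*, so P* = 0.364/0.0407 = 8.94.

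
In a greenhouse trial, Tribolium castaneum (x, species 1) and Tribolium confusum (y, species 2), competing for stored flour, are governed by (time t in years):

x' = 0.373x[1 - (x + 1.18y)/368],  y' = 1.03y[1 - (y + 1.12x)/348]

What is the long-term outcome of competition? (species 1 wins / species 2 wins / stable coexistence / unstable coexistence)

unstable coexistence (outcome depends on initial conditions)

Compare the nullcline intercepts: K1/α12 = 368/1.18 = 312 < K2 = 348; K2/α21 = 348/1.12 = 311 < K1 = 368.
Since both are reversed, neither can invade when rare; the interior point is a saddle.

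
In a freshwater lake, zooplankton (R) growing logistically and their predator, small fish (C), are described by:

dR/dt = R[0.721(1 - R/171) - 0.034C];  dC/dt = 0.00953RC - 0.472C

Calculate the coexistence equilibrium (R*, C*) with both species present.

R* ≈ 49.5, C* ≈ 15.1

From dC/dt = 0 with C > 0: 0.00953R* = 0.472, so R* = 49.5.
Substitute into dR/dt = 0: 0.721(1 - 49.5/171) = 0.034C*.
The bracket is 0.71, giving C* = 0.512/0.034 = 15.1.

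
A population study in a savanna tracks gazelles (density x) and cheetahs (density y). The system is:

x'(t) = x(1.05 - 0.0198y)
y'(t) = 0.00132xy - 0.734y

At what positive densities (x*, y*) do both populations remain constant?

Set dy/dt = 0 with y > 0: 0.00132x - 0.734 = 0, so x* = 0.734/0.00132 = 556.
Set dx/dt = 0 with x > 0: 1.05 - 0.0198y = 0, so y* = 1.05/0.0198 = 53.

x* ≈ 556, y* ≈ 53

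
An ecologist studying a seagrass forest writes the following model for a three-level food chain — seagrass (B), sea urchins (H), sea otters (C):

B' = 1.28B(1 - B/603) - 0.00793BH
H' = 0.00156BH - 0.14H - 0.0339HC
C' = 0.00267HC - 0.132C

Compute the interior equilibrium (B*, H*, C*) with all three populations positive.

B* ≈ 418, H* ≈ 49.4, C* ≈ 15.1

From dC/dt = 0: 0.00267H* = 0.132, so H* = 49.4.
From dB/dt = 0: 1.28(1 - B*/603) = 0.00793·49.4, giving B* = 603·(1 - 0.306) = 418.
From dH/dt = 0: 0.00156·418 - 0.14 = 0.0339C*, so C* = 0.513/0.0339 = 15.1.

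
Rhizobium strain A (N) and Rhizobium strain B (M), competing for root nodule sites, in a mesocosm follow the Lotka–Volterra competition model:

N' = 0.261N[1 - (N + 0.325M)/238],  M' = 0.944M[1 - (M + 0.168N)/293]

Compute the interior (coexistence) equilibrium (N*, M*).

Setting both brackets to zero gives the nullclines N + 0.325M = 238 and 0.168N + M = 293.
Substituting M = 293 - 0.168N into the first: N(1 - 0.325·0.168) = 238 - 0.325·293.
So N* = 143/0.945 = 151, and then M* = 293 - 0.168·151 = 268.

N* ≈ 151, M* ≈ 268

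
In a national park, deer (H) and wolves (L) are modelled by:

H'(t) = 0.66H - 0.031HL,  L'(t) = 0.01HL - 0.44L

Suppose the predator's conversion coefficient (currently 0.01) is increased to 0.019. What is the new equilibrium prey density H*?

At the interior fixed point, setting dL/dt = 0 with L > 0 fixes H* = (predator death rate)/(HL coefficient) — independent of the other coefficients.
With the change, H* = 0.44/0.019 = 23.2; it falls from 44.

H* ≈ 23.2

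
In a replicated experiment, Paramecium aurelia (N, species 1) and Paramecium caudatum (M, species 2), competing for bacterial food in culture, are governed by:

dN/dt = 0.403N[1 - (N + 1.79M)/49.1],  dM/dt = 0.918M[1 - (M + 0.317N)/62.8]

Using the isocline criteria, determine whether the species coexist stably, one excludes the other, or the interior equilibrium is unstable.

Compare the nullcline intercepts: K1/α12 = 49.1/1.79 = 27.4 < K2 = 62.8; K2/α21 = 62.8/0.317 = 198 > K1 = 49.1.
Since the inequalities point opposite ways, species 2 can invade but species 1 cannot.

species 2 excludes species 1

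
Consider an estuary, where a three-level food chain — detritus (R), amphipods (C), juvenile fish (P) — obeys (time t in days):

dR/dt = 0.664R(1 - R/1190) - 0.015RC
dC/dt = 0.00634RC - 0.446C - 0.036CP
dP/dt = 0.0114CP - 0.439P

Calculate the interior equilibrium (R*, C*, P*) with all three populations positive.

From dP/dt = 0: 0.0114C* = 0.439, so C* = 38.5.
From dR/dt = 0: 0.664(1 - R*/1190) = 0.015·38.5, giving R* = 1190·(1 - 0.87) = 155.
From dC/dt = 0: 0.00634·155 - 0.446 = 0.036P*, so P* = 0.535/0.036 = 14.9.

R* ≈ 155, C* ≈ 38.5, P* ≈ 14.9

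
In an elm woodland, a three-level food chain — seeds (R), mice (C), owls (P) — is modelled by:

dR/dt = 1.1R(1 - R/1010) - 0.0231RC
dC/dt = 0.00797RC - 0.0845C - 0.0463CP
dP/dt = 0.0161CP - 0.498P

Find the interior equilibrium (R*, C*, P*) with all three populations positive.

From dP/dt = 0: 0.0161C* = 0.498, so C* = 30.9.
From dR/dt = 0: 1.1(1 - R*/1010) = 0.0231·30.9, giving R* = 1010·(1 - 0.65) = 354.
From dC/dt = 0: 0.00797·354 - 0.0845 = 0.0463P*, so P* = 2.74/0.0463 = 59.1.

R* ≈ 354, C* ≈ 30.9, P* ≈ 59.1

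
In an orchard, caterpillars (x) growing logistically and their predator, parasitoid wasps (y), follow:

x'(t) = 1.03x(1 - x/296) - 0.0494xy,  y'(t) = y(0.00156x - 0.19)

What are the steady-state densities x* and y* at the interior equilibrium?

From dy/dt = 0 with y > 0: 0.00156x* = 0.19, so x* = 122.
Substitute into dx/dt = 0: 1.03(1 - 122/296) = 0.0494y*.
The bracket is 0.589, giving y* = 0.606/0.0494 = 12.3.

x* ≈ 122, y* ≈ 12.3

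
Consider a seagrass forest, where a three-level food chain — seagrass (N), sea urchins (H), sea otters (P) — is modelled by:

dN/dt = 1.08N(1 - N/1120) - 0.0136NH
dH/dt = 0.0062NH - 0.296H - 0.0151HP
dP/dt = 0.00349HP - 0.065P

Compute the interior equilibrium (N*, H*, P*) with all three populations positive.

From dP/dt = 0: 0.00349H* = 0.065, so H* = 18.6.
From dN/dt = 0: 1.08(1 - N*/1120) = 0.0136·18.6, giving N* = 1120·(1 - 0.235) = 857.
From dH/dt = 0: 0.0062·857 - 0.296 = 0.0151P*, so P* = 5.02/0.0151 = 332.

N* ≈ 857, H* ≈ 18.6, P* ≈ 332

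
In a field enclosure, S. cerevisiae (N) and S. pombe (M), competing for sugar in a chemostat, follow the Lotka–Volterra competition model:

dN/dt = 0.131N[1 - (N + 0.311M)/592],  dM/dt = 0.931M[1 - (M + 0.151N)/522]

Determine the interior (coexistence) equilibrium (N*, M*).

Setting both brackets to zero gives the nullclines N + 0.311M = 592 and 0.151N + M = 522.
Substituting M = 522 - 0.151N into the first: N(1 - 0.311·0.151) = 592 - 0.311·522.
So N* = 430/0.953 = 451, and then M* = 522 - 0.151·451 = 454.

N* ≈ 451, M* ≈ 454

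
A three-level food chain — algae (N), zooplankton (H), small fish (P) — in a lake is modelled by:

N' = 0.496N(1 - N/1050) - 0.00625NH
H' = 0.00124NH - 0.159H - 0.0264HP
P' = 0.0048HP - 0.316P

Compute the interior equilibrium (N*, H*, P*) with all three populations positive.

N* ≈ 179, H* ≈ 65.8, P* ≈ 2.38

From dP/dt = 0: 0.0048H* = 0.316, so H* = 65.8.
From dN/dt = 0: 0.496(1 - N*/1050) = 0.00625·65.8, giving N* = 1050·(1 - 0.83) = 179.
From dH/dt = 0: 0.00124·179 - 0.159 = 0.0264P*, so P* = 0.0629/0.0264 = 2.38.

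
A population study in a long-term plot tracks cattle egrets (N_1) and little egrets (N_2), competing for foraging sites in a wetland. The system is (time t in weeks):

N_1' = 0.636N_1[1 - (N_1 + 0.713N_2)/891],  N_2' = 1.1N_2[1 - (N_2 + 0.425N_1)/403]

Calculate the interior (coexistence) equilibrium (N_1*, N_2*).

Setting both brackets to zero gives the nullclines N_1 + 0.713N_2 = 891 and 0.425N_1 + N_2 = 403.
Substituting N_2 = 403 - 0.425N_1 into the first: N_1(1 - 0.713·0.425) = 891 - 0.713·403.
So N_1* = 604/0.697 = 866, and then N_2* = 403 - 0.425·866 = 34.9.

N_1* ≈ 866, N_2* ≈ 34.9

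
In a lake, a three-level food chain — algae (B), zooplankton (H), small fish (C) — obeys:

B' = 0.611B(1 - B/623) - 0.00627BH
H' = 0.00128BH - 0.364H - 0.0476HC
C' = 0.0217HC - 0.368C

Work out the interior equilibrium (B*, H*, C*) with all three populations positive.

B* ≈ 515, H* ≈ 17, C* ≈ 6.19

From dC/dt = 0: 0.0217H* = 0.368, so H* = 17.
From dB/dt = 0: 0.611(1 - B*/623) = 0.00627·17, giving B* = 623·(1 - 0.174) = 515.
From dH/dt = 0: 0.00128·515 - 0.364 = 0.0476C*, so C* = 0.295/0.0476 = 6.19.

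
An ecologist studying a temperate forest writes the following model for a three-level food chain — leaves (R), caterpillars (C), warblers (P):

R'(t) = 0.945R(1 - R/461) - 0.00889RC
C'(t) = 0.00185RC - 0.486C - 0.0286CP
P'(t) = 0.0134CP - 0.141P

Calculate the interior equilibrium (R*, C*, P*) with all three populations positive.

R* ≈ 415, C* ≈ 10.5, P* ≈ 9.88

From dP/dt = 0: 0.0134C* = 0.141, so C* = 10.5.
From dR/dt = 0: 0.945(1 - R*/461) = 0.00889·10.5, giving R* = 461·(1 - 0.099) = 415.
From dC/dt = 0: 0.00185·415 - 0.486 = 0.0286P*, so P* = 0.282/0.0286 = 9.88.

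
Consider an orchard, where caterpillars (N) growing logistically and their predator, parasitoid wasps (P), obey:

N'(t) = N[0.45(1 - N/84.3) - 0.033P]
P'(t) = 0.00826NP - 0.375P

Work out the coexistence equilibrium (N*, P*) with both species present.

N* ≈ 45.4, P* ≈ 6.29

From dP/dt = 0 with P > 0: 0.00826N* = 0.375, so N* = 45.4.
Substitute into dN/dt = 0: 0.45(1 - 45.4/84.3) = 0.033P*.
The bracket is 0.461, giving P* = 0.208/0.033 = 6.29.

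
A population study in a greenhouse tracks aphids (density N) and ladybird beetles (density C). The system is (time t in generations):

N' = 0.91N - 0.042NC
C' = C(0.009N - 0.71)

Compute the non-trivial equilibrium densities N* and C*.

N* ≈ 78.9, C* ≈ 21.7

Set dC/dt = 0 with C > 0: 0.009N - 0.71 = 0, so N* = 0.71/0.009 = 78.9.
Set dN/dt = 0 with N > 0: 0.91 - 0.042C = 0, so C* = 0.91/0.042 = 21.7.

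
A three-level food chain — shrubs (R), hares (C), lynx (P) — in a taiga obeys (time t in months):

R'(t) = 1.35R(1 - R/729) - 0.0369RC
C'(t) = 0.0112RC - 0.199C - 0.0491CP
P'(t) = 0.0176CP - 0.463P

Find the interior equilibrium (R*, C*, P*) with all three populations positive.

From dP/dt = 0: 0.0176C* = 0.463, so C* = 26.3.
From dR/dt = 0: 1.35(1 - R*/729) = 0.0369·26.3, giving R* = 729·(1 - 0.719) = 205.
From dC/dt = 0: 0.0112·205 - 0.199 = 0.0491P*, so P* = 2.09/0.0491 = 42.7.

R* ≈ 205, C* ≈ 26.3, P* ≈ 42.7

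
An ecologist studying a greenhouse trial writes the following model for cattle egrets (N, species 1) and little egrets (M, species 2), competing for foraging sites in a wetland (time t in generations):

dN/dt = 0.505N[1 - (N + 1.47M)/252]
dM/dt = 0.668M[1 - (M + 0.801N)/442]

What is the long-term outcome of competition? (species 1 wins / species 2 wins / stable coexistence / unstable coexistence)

Compare the nullcline intercepts: K1/α12 = 252/1.47 = 171 < K2 = 442; K2/α21 = 442/0.801 = 552 > K1 = 252.
Since the inequalities point opposite ways, species 2 can invade but species 1 cannot.

species 2 excludes species 1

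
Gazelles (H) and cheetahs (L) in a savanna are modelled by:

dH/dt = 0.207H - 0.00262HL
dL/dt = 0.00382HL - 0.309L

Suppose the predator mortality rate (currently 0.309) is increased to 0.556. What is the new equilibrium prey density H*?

At the interior fixed point, setting dL/dt = 0 with L > 0 fixes H* = (predator death rate)/(HL coefficient) — independent of the other coefficients.
With the change, H* = 0.556/0.00382 = 146; it rises from 80.9.

H* ≈ 146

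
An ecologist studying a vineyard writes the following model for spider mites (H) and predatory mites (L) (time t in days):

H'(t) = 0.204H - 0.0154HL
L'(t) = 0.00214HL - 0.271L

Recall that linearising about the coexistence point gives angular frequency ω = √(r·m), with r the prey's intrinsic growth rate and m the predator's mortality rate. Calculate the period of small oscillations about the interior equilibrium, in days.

T ≈ 26.7 days

Here r = 0.204 and m = 0.271, so r·m = 0.0553.
ω = √0.0553 = 0.235 per day, hence T = 2π/ω ≈ 26.7 days.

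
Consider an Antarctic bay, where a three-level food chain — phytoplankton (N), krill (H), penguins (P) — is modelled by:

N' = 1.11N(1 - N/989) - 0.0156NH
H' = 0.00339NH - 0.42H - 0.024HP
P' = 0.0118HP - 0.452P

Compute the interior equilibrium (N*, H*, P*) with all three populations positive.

From dP/dt = 0: 0.0118H* = 0.452, so H* = 38.3.
From dN/dt = 0: 1.11(1 - N*/989) = 0.0156·38.3, giving N* = 989·(1 - 0.538) = 457.
From dH/dt = 0: 0.00339·457 - 0.42 = 0.024P*, so P* = 1.13/0.024 = 47.

N* ≈ 457, H* ≈ 38.3, P* ≈ 47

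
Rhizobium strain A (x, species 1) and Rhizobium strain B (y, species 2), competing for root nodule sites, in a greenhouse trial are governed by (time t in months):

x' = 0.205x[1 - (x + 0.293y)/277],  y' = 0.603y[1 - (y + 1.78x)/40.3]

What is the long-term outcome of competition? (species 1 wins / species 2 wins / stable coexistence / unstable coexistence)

species 1 excludes species 2

Compare the nullcline intercepts: K1/α12 = 277/0.293 = 945 > K2 = 40.3; K2/α21 = 40.3/1.78 = 22.6 < K1 = 277.
Since the inequalities point opposite ways, species 1 can invade but species 2 cannot.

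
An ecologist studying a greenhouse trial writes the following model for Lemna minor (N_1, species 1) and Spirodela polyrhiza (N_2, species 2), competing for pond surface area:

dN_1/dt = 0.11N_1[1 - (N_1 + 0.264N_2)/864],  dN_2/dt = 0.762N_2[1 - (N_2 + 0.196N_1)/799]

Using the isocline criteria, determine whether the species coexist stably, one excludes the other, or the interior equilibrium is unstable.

Compare the nullcline intercepts: K1/α12 = 864/0.264 = 3270 > K2 = 799; K2/α21 = 799/0.196 = 4080 > K1 = 864.
Since both inequalities hold, each species can invade when rare, so the interior equilibrium is stable.

stable coexistence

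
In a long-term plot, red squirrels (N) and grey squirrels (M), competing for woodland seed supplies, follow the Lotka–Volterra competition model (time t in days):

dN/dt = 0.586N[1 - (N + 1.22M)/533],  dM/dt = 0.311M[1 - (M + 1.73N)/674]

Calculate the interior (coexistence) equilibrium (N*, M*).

Setting both brackets to zero gives the nullclines N + 1.22M = 533 and 1.73N + M = 674.
Substituting M = 674 - 1.73N into the first: N(1 - 1.22·1.73) = 533 - 1.22·674.
So N* = -289/-1.11 = 260, and then M* = 674 - 1.73·260 = 223.

N* ≈ 260, M* ≈ 223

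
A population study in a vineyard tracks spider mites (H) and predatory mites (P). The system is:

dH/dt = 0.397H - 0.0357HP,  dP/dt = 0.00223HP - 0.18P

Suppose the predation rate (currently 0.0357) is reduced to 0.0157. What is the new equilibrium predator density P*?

P* ≈ 25.3

At the interior fixed point, setting dH/dt = 0 with H > 0 fixes P* = (prey growth rate)/(HP coefficient) — independent of the other coefficients.
With the change, P* = 0.397/0.0157 = 25.3; it rises from 11.1.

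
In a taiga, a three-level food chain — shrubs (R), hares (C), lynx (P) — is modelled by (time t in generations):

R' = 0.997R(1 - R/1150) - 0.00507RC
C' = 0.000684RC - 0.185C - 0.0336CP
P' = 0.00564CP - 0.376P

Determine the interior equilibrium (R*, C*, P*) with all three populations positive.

R* ≈ 760, C* ≈ 66.7, P* ≈ 9.97

From dP/dt = 0: 0.00564C* = 0.376, so C* = 66.7.
From dR/dt = 0: 0.997(1 - R*/1150) = 0.00507·66.7, giving R* = 1150·(1 - 0.339) = 760.
From dC/dt = 0: 0.000684·760 - 0.185 = 0.0336P*, so P* = 0.335/0.0336 = 9.97.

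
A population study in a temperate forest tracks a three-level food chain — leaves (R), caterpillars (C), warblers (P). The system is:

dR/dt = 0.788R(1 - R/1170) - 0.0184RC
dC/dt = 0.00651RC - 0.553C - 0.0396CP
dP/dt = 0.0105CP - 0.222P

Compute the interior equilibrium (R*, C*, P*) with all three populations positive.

R* ≈ 592, C* ≈ 21.1, P* ≈ 83.4

From dP/dt = 0: 0.0105C* = 0.222, so C* = 21.1.
From dR/dt = 0: 0.788(1 - R*/1170) = 0.0184·21.1, giving R* = 1170·(1 - 0.494) = 592.
From dC/dt = 0: 0.00651·592 - 0.553 = 0.0396P*, so P* = 3.3/0.0396 = 83.4.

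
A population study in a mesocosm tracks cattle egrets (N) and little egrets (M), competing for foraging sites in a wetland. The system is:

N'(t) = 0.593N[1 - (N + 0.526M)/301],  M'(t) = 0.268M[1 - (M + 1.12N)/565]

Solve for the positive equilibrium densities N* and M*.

Setting both brackets to zero gives the nullclines N + 0.526M = 301 and 1.12N + M = 565.
Substituting M = 565 - 1.12N into the first: N(1 - 0.526·1.12) = 301 - 0.526·565.
So N* = 3.81/0.411 = 9.27, and then M* = 565 - 1.12·9.27 = 555.

N* ≈ 9.27, M* ≈ 555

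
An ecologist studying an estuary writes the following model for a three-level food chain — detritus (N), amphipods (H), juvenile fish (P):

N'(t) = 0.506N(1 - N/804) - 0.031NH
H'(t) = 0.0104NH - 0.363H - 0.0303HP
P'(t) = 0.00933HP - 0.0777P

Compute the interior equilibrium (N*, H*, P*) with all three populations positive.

N* ≈ 394, H* ≈ 8.33, P* ≈ 123

From dP/dt = 0: 0.00933H* = 0.0777, so H* = 8.33.
From dN/dt = 0: 0.506(1 - N*/804) = 0.031·8.33, giving N* = 804·(1 - 0.51) = 394.
From dH/dt = 0: 0.0104·394 - 0.363 = 0.0303P*, so P* = 3.73/0.0303 = 123.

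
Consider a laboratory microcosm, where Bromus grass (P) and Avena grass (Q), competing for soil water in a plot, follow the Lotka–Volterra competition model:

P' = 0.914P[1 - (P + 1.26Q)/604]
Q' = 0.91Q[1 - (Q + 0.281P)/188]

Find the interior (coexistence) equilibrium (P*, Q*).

Setting both brackets to zero gives the nullclines P + 1.26Q = 604 and 0.281P + Q = 188.
Substituting Q = 188 - 0.281P into the first: P(1 - 1.26·0.281) = 604 - 1.26·188.
So P* = 367/0.646 = 568, and then Q* = 188 - 0.281·568 = 28.3.

P* ≈ 568, Q* ≈ 28.3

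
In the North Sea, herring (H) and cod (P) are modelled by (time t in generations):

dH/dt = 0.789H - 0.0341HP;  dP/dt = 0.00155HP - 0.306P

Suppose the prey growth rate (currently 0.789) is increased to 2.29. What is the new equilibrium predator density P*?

P* ≈ 67.2

At the interior fixed point, setting dH/dt = 0 with H > 0 fixes P* = (prey growth rate)/(HP coefficient) — independent of the other coefficients.
With the change, P* = 2.29/0.0341 = 67.2; it rises from 23.1.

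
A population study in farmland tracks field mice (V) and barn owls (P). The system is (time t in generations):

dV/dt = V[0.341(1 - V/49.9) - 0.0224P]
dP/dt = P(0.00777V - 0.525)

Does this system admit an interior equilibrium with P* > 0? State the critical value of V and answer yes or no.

The predator equation gives dP/dt > 0 only when V > 0.525/0.00777 = 67.6.
Without the predator, V → K = 49.9. Since 49.9 < 67.6, the predator cannot invade.

Threshold V = 67.6; K < 67.6, so no, the predator goes extinct.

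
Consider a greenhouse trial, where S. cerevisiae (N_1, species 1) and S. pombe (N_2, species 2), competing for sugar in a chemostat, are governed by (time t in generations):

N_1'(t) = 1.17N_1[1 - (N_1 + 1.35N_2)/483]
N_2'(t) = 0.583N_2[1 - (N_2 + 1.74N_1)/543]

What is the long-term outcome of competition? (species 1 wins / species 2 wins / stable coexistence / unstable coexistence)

Compare the nullcline intercepts: K1/α12 = 483/1.35 = 358 < K2 = 543; K2/α21 = 543/1.74 = 312 < K1 = 483.
Since both are reversed, neither can invade when rare; the interior point is a saddle.

unstable coexistence (outcome depends on initial conditions)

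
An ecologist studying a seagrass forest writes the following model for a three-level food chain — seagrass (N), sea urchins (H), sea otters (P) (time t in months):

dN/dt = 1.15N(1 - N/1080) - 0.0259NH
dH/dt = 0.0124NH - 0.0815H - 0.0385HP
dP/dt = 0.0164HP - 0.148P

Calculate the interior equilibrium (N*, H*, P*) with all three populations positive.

From dP/dt = 0: 0.0164H* = 0.148, so H* = 9.02.
From dN/dt = 0: 1.15(1 - N*/1080) = 0.0259·9.02, giving N* = 1080·(1 - 0.203) = 860.
From dH/dt = 0: 0.0124·860 - 0.0815 = 0.0385P*, so P* = 10.6/0.0385 = 275.

N* ≈ 860, H* ≈ 9.02, P* ≈ 275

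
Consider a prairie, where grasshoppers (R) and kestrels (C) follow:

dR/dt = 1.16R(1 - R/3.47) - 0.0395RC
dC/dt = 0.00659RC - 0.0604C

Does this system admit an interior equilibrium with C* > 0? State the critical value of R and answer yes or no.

The predator equation gives dC/dt > 0 only when R > 0.0604/0.00659 = 9.17.
Without the predator, R → K = 3.47. Since 3.47 < 9.17, the predator cannot invade.

Threshold R = 9.17; K < 9.17, so no, the predator goes extinct.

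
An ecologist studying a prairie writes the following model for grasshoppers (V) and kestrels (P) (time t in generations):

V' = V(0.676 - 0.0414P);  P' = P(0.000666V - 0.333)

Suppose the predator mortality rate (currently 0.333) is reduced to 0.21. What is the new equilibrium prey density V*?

V* ≈ 315

At the interior fixed point, setting dP/dt = 0 with P > 0 fixes V* = (predator death rate)/(VP coefficient) — independent of the other coefficients.
With the change, V* = 0.21/0.000666 = 315; it falls from 500.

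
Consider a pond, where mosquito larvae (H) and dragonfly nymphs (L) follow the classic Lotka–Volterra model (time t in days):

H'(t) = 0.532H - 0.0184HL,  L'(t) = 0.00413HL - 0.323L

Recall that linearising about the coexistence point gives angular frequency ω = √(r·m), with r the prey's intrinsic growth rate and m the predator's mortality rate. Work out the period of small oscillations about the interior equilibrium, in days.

T ≈ 15.2 days

Here r = 0.532 and m = 0.323, so r·m = 0.172.
ω = √0.172 = 0.415 per day, hence T = 2π/ω ≈ 15.2 days.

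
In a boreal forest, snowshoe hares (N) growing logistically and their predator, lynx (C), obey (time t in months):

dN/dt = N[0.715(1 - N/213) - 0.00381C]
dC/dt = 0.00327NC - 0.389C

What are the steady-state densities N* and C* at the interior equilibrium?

N* ≈ 119, C* ≈ 82.9

From dC/dt = 0 with C > 0: 0.00327N* = 0.389, so N* = 119.
Substitute into dN/dt = 0: 0.715(1 - 119/213) = 0.00381C*.
The bracket is 0.442, giving C* = 0.316/0.00381 = 82.9.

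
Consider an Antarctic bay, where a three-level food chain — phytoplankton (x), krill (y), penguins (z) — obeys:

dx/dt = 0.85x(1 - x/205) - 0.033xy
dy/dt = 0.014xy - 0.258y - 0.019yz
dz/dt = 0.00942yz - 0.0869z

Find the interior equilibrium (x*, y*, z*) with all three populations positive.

From dz/dt = 0: 0.00942y* = 0.0869, so y* = 9.23.
From dx/dt = 0: 0.85(1 - x*/205) = 0.033·9.23, giving x* = 205·(1 - 0.358) = 132.
From dy/dt = 0: 0.014·132 - 0.258 = 0.019z*, so z* = 1.58/0.019 = 83.4.

x* ≈ 132, y* ≈ 9.23, z* ≈ 83.4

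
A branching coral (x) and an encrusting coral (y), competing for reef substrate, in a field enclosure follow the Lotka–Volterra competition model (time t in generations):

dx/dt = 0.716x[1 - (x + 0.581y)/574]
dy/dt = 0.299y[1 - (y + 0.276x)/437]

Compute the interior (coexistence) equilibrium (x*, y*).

Setting both brackets to zero gives the nullclines x + 0.581y = 574 and 0.276x + y = 437.
Substituting y = 437 - 0.276x into the first: x(1 - 0.581·0.276) = 574 - 0.581·437.
So x* = 320/0.84 = 381, and then y* = 437 - 0.276·381 = 332.

x* ≈ 381, y* ≈ 332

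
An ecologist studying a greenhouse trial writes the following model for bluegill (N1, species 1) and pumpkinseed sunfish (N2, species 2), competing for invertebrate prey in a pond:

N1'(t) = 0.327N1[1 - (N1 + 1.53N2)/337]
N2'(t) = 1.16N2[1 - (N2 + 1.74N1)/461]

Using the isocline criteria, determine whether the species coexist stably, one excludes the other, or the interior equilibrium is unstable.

unstable coexistence (outcome depends on initial conditions)

Compare the nullcline intercepts: K1/α12 = 337/1.53 = 220 < K2 = 461; K2/α21 = 461/1.74 = 265 < K1 = 337.
Since both are reversed, neither can invade when rare; the interior point is a saddle.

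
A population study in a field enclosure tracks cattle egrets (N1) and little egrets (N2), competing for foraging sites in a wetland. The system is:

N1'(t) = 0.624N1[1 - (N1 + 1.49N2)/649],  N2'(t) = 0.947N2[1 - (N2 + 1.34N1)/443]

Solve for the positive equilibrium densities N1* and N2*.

Setting both brackets to zero gives the nullclines N1 + 1.49N2 = 649 and 1.34N1 + N2 = 443.
Substituting N2 = 443 - 1.34N1 into the first: N1(1 - 1.49·1.34) = 649 - 1.49·443.
So N1* = -11.1/-0.997 = 11.1, and then N2* = 443 - 1.34·11.1 = 428.

N1* ≈ 11.1, N2* ≈ 428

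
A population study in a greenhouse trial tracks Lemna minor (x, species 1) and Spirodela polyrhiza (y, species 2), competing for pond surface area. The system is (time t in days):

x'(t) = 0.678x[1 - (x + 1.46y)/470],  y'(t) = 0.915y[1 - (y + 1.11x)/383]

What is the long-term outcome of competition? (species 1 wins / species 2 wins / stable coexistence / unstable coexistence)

Compare the nullcline intercepts: K1/α12 = 470/1.46 = 322 < K2 = 383; K2/α21 = 383/1.11 = 345 < K1 = 470.
Since both are reversed, neither can invade when rare; the interior point is a saddle.

unstable coexistence (outcome depends on initial conditions)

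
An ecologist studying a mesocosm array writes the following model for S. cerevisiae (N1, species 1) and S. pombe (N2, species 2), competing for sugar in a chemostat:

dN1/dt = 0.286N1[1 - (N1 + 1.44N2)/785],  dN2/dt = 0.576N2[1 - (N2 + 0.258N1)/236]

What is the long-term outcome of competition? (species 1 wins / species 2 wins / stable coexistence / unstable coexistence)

Compare the nullcline intercepts: K1/α12 = 785/1.44 = 545 > K2 = 236; K2/α21 = 236/0.258 = 915 > K1 = 785.
Since both inequalities hold, each species can invade when rare, so the interior equilibrium is stable.

stable coexistence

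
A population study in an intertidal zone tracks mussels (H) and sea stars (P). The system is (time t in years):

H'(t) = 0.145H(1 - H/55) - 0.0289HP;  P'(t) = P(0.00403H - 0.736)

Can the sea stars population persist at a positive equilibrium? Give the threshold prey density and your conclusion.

The predator equation gives dP/dt > 0 only when H > 0.736/0.00403 = 183.
Without the predator, H → K = 55. Since 55 < 183, the predator cannot invade.

Threshold H = 183; K < 183, so no, the predator goes extinct.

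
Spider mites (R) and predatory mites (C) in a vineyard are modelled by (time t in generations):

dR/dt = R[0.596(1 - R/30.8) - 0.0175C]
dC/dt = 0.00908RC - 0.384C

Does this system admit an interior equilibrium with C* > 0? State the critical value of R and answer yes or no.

The predator equation gives dC/dt > 0 only when R > 0.384/0.00908 = 42.3.
Without the predator, R → K = 30.8. Since 30.8 < 42.3, the predator cannot invade.

Threshold R = 42.3; K < 42.3, so no, the predator goes extinct.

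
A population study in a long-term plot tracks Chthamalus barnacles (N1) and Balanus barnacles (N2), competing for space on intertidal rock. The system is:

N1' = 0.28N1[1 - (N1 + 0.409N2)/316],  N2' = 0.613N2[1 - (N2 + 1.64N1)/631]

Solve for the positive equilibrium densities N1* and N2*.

Setting both brackets to zero gives the nullclines N1 + 0.409N2 = 316 and 1.64N1 + N2 = 631.
Substituting N2 = 631 - 1.64N1 into the first: N1(1 - 0.409·1.64) = 316 - 0.409·631.
So N1* = 57.9/0.329 = 176, and then N2* = 631 - 1.64·176 = 342.

N1* ≈ 176, N2* ≈ 342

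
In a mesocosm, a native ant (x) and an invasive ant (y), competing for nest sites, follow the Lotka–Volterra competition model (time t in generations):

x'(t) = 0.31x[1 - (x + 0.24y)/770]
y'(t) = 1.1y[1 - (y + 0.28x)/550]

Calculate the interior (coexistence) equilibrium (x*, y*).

Setting both brackets to zero gives the nullclines x + 0.24y = 770 and 0.28x + y = 550.
Substituting y = 550 - 0.28x into the first: x(1 - 0.24·0.28) = 770 - 0.24·550.
So x* = 638/0.933 = 684, and then y* = 550 - 0.28·684 = 358.

x* ≈ 684, y* ≈ 358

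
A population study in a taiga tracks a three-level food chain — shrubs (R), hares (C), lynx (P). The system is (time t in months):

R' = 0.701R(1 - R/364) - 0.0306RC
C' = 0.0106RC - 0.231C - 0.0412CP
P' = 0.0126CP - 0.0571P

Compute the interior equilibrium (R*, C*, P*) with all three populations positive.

R* ≈ 292, C* ≈ 4.53, P* ≈ 69.5

From dP/dt = 0: 0.0126C* = 0.0571, so C* = 4.53.
From dR/dt = 0: 0.701(1 - R*/364) = 0.0306·4.53, giving R* = 364·(1 - 0.198) = 292.
From dC/dt = 0: 0.0106·292 - 0.231 = 0.0412P*, so P* = 2.86/0.0412 = 69.5.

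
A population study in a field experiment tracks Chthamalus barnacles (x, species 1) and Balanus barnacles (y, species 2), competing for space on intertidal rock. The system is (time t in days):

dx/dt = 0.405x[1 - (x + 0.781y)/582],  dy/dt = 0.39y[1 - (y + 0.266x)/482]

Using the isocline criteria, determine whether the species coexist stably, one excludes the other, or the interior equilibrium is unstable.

stable coexistence

Compare the nullcline intercepts: K1/α12 = 582/0.781 = 745 > K2 = 482; K2/α21 = 482/0.266 = 1810 > K1 = 582.
Since both inequalities hold, each species can invade when rare, so the interior equilibrium is stable.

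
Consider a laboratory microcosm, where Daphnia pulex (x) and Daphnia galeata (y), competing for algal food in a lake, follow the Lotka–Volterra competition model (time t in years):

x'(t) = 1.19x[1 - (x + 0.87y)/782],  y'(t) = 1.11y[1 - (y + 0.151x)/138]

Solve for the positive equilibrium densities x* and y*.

x* ≈ 762, y* ≈ 22.9

Setting both brackets to zero gives the nullclines x + 0.87y = 782 and 0.151x + y = 138.
Substituting y = 138 - 0.151x into the first: x(1 - 0.87·0.151) = 782 - 0.87·138.
So x* = 662/0.869 = 762, and then y* = 138 - 0.151·762 = 22.9.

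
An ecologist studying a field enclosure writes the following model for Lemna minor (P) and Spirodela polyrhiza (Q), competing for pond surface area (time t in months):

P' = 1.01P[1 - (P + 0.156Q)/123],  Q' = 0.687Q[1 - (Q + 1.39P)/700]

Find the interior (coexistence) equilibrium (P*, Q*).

Setting both brackets to zero gives the nullclines P + 0.156Q = 123 and 1.39P + Q = 700.
Substituting Q = 700 - 1.39P into the first: P(1 - 0.156·1.39) = 123 - 0.156·700.
So P* = 13.8/0.783 = 17.6, and then Q* = 700 - 1.39·17.6 = 676.

P* ≈ 17.6, Q* ≈ 676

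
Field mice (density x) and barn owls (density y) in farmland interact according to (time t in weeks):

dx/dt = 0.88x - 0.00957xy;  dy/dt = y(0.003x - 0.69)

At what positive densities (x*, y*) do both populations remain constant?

x* ≈ 230, y* ≈ 92

Set dy/dt = 0 with y > 0: 0.003x - 0.69 = 0, so x* = 0.69/0.003 = 230.
Set dx/dt = 0 with x > 0: 0.88 - 0.00957y = 0, so y* = 0.88/0.00957 = 92.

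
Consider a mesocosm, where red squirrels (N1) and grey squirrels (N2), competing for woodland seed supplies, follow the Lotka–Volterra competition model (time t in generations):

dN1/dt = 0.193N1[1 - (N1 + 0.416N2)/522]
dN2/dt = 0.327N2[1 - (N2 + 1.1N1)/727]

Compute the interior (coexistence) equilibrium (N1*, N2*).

N1* ≈ 405, N2* ≈ 282

Setting both brackets to zero gives the nullclines N1 + 0.416N2 = 522 and 1.1N1 + N2 = 727.
Substituting N2 = 727 - 1.1N1 into the first: N1(1 - 0.416·1.1) = 522 - 0.416·727.
So N1* = 220/0.542 = 405, and then N2* = 727 - 1.1·405 = 282.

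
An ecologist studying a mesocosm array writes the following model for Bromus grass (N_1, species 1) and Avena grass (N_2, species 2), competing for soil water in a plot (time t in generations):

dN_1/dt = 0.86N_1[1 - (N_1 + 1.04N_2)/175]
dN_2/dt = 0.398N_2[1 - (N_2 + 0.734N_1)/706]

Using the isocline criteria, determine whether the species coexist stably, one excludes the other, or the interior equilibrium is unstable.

Compare the nullcline intercepts: K1/α12 = 175/1.04 = 168 < K2 = 706; K2/α21 = 706/0.734 = 962 > K1 = 175.
Since the inequalities point opposite ways, species 2 can invade but species 1 cannot.

species 2 excludes species 1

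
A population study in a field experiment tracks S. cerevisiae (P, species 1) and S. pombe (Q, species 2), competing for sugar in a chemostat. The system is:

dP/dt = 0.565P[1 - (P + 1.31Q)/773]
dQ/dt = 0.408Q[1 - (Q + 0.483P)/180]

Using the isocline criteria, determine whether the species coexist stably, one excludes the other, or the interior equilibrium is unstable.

Compare the nullcline intercepts: K1/α12 = 773/1.31 = 590 > K2 = 180; K2/α21 = 180/0.483 = 373 < K1 = 773.
Since the inequalities point opposite ways, species 1 can invade but species 2 cannot.

species 1 excludes species 2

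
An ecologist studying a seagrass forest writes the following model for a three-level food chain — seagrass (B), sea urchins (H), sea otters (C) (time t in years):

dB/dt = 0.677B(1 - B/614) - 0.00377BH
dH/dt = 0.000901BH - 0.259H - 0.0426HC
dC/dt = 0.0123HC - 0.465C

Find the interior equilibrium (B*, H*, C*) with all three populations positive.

From dC/dt = 0: 0.0123H* = 0.465, so H* = 37.8.
From dB/dt = 0: 0.677(1 - B*/614) = 0.00377·37.8, giving B* = 614·(1 - 0.211) = 485.
From dH/dt = 0: 0.000901·485 - 0.259 = 0.0426C*, so C* = 0.178/0.0426 = 4.17.

B* ≈ 485, H* ≈ 37.8, C* ≈ 4.17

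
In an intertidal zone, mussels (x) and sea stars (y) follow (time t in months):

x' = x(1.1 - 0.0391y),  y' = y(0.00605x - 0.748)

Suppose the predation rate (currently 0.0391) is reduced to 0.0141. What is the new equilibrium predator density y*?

y* ≈ 78

At the interior fixed point, setting dx/dt = 0 with x > 0 fixes y* = (prey growth rate)/(xy coefficient) — independent of the other coefficients.
With the change, y* = 1.1/0.0141 = 78; it rises from 28.1.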